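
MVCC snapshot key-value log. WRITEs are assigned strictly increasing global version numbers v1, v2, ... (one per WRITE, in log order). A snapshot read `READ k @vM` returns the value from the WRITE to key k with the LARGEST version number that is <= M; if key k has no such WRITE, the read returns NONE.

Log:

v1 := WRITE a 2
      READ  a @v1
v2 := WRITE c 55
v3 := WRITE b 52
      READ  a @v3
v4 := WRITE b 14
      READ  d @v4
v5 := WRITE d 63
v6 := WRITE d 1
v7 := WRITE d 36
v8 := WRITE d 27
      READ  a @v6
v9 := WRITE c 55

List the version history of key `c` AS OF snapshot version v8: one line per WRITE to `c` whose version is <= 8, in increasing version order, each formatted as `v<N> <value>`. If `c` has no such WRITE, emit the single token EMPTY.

Answer: v2 55

Derivation:
Scan writes for key=c with version <= 8:
  v1 WRITE a 2 -> skip
  v2 WRITE c 55 -> keep
  v3 WRITE b 52 -> skip
  v4 WRITE b 14 -> skip
  v5 WRITE d 63 -> skip
  v6 WRITE d 1 -> skip
  v7 WRITE d 36 -> skip
  v8 WRITE d 27 -> skip
  v9 WRITE c 55 -> drop (> snap)
Collected: [(2, 55)]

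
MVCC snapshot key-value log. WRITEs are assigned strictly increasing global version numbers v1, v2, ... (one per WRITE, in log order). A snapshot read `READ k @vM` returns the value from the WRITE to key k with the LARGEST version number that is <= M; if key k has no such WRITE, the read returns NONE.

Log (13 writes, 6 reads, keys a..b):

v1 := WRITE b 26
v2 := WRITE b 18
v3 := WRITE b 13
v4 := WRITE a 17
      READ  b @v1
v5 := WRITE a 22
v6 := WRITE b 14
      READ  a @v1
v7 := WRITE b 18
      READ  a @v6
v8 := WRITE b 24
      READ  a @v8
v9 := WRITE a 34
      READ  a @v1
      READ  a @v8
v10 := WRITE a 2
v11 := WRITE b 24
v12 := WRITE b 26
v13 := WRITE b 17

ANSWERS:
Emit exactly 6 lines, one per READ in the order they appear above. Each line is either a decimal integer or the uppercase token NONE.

Answer: 26
NONE
22
22
NONE
22

Derivation:
v1: WRITE b=26  (b history now [(1, 26)])
v2: WRITE b=18  (b history now [(1, 26), (2, 18)])
v3: WRITE b=13  (b history now [(1, 26), (2, 18), (3, 13)])
v4: WRITE a=17  (a history now [(4, 17)])
READ b @v1: history=[(1, 26), (2, 18), (3, 13)] -> pick v1 -> 26
v5: WRITE a=22  (a history now [(4, 17), (5, 22)])
v6: WRITE b=14  (b history now [(1, 26), (2, 18), (3, 13), (6, 14)])
READ a @v1: history=[(4, 17), (5, 22)] -> no version <= 1 -> NONE
v7: WRITE b=18  (b history now [(1, 26), (2, 18), (3, 13), (6, 14), (7, 18)])
READ a @v6: history=[(4, 17), (5, 22)] -> pick v5 -> 22
v8: WRITE b=24  (b history now [(1, 26), (2, 18), (3, 13), (6, 14), (7, 18), (8, 24)])
READ a @v8: history=[(4, 17), (5, 22)] -> pick v5 -> 22
v9: WRITE a=34  (a history now [(4, 17), (5, 22), (9, 34)])
READ a @v1: history=[(4, 17), (5, 22), (9, 34)] -> no version <= 1 -> NONE
READ a @v8: history=[(4, 17), (5, 22), (9, 34)] -> pick v5 -> 22
v10: WRITE a=2  (a history now [(4, 17), (5, 22), (9, 34), (10, 2)])
v11: WRITE b=24  (b history now [(1, 26), (2, 18), (3, 13), (6, 14), (7, 18), (8, 24), (11, 24)])
v12: WRITE b=26  (b history now [(1, 26), (2, 18), (3, 13), (6, 14), (7, 18), (8, 24), (11, 24), (12, 26)])
v13: WRITE b=17  (b history now [(1, 26), (2, 18), (3, 13), (6, 14), (7, 18), (8, 24), (11, 24), (12, 26), (13, 17)])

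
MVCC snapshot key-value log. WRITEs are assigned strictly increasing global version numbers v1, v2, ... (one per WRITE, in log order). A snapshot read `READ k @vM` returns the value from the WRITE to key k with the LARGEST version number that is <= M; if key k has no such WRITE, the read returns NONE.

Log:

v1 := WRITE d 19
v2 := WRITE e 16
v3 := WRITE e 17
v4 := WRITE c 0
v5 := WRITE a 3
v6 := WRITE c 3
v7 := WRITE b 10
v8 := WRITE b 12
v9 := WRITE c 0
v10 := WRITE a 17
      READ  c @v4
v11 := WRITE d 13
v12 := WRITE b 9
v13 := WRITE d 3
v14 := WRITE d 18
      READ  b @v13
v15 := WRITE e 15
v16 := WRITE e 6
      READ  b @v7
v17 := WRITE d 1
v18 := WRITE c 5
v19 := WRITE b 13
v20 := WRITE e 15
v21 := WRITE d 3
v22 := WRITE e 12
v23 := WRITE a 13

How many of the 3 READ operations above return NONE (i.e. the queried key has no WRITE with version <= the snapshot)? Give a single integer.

v1: WRITE d=19  (d history now [(1, 19)])
v2: WRITE e=16  (e history now [(2, 16)])
v3: WRITE e=17  (e history now [(2, 16), (3, 17)])
v4: WRITE c=0  (c history now [(4, 0)])
v5: WRITE a=3  (a history now [(5, 3)])
v6: WRITE c=3  (c history now [(4, 0), (6, 3)])
v7: WRITE b=10  (b history now [(7, 10)])
v8: WRITE b=12  (b history now [(7, 10), (8, 12)])
v9: WRITE c=0  (c history now [(4, 0), (6, 3), (9, 0)])
v10: WRITE a=17  (a history now [(5, 3), (10, 17)])
READ c @v4: history=[(4, 0), (6, 3), (9, 0)] -> pick v4 -> 0
v11: WRITE d=13  (d history now [(1, 19), (11, 13)])
v12: WRITE b=9  (b history now [(7, 10), (8, 12), (12, 9)])
v13: WRITE d=3  (d history now [(1, 19), (11, 13), (13, 3)])
v14: WRITE d=18  (d history now [(1, 19), (11, 13), (13, 3), (14, 18)])
READ b @v13: history=[(7, 10), (8, 12), (12, 9)] -> pick v12 -> 9
v15: WRITE e=15  (e history now [(2, 16), (3, 17), (15, 15)])
v16: WRITE e=6  (e history now [(2, 16), (3, 17), (15, 15), (16, 6)])
READ b @v7: history=[(7, 10), (8, 12), (12, 9)] -> pick v7 -> 10
v17: WRITE d=1  (d history now [(1, 19), (11, 13), (13, 3), (14, 18), (17, 1)])
v18: WRITE c=5  (c history now [(4, 0), (6, 3), (9, 0), (18, 5)])
v19: WRITE b=13  (b history now [(7, 10), (8, 12), (12, 9), (19, 13)])
v20: WRITE e=15  (e history now [(2, 16), (3, 17), (15, 15), (16, 6), (20, 15)])
v21: WRITE d=3  (d history now [(1, 19), (11, 13), (13, 3), (14, 18), (17, 1), (21, 3)])
v22: WRITE e=12  (e history now [(2, 16), (3, 17), (15, 15), (16, 6), (20, 15), (22, 12)])
v23: WRITE a=13  (a history now [(5, 3), (10, 17), (23, 13)])
Read results in order: ['0', '9', '10']
NONE count = 0

Answer: 0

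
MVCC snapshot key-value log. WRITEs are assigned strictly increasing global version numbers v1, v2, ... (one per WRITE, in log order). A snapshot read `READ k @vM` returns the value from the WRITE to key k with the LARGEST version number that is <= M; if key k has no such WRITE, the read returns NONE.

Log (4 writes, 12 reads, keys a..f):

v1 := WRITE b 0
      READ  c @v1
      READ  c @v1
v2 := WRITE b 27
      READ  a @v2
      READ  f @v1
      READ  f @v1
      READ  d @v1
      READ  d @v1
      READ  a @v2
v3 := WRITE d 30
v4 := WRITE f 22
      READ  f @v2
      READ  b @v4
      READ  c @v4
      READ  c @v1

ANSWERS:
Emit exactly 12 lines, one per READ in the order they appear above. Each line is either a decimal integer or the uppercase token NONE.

v1: WRITE b=0  (b history now [(1, 0)])
READ c @v1: history=[] -> no version <= 1 -> NONE
READ c @v1: history=[] -> no version <= 1 -> NONE
v2: WRITE b=27  (b history now [(1, 0), (2, 27)])
READ a @v2: history=[] -> no version <= 2 -> NONE
READ f @v1: history=[] -> no version <= 1 -> NONE
READ f @v1: history=[] -> no version <= 1 -> NONE
READ d @v1: history=[] -> no version <= 1 -> NONE
READ d @v1: history=[] -> no version <= 1 -> NONE
READ a @v2: history=[] -> no version <= 2 -> NONE
v3: WRITE d=30  (d history now [(3, 30)])
v4: WRITE f=22  (f history now [(4, 22)])
READ f @v2: history=[(4, 22)] -> no version <= 2 -> NONE
READ b @v4: history=[(1, 0), (2, 27)] -> pick v2 -> 27
READ c @v4: history=[] -> no version <= 4 -> NONE
READ c @v1: history=[] -> no version <= 1 -> NONE

Answer: NONE
NONE
NONE
NONE
NONE
NONE
NONE
NONE
NONE
27
NONE
NONE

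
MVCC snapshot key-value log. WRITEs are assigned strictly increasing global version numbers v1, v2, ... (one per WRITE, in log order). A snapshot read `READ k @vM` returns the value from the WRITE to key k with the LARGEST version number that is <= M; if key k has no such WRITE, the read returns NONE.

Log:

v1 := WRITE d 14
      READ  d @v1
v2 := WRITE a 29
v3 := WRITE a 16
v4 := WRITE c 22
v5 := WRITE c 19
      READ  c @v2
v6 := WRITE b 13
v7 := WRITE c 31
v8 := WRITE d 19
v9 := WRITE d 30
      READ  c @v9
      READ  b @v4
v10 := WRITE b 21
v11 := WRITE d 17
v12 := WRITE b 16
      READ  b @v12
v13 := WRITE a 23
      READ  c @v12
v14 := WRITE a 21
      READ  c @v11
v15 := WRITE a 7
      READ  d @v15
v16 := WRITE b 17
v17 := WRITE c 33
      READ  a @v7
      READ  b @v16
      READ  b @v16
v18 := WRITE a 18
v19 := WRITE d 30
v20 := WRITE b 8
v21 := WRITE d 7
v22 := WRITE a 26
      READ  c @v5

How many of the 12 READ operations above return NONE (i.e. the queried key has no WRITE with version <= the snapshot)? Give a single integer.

Answer: 2

Derivation:
v1: WRITE d=14  (d history now [(1, 14)])
READ d @v1: history=[(1, 14)] -> pick v1 -> 14
v2: WRITE a=29  (a history now [(2, 29)])
v3: WRITE a=16  (a history now [(2, 29), (3, 16)])
v4: WRITE c=22  (c history now [(4, 22)])
v5: WRITE c=19  (c history now [(4, 22), (5, 19)])
READ c @v2: history=[(4, 22), (5, 19)] -> no version <= 2 -> NONE
v6: WRITE b=13  (b history now [(6, 13)])
v7: WRITE c=31  (c history now [(4, 22), (5, 19), (7, 31)])
v8: WRITE d=19  (d history now [(1, 14), (8, 19)])
v9: WRITE d=30  (d history now [(1, 14), (8, 19), (9, 30)])
READ c @v9: history=[(4, 22), (5, 19), (7, 31)] -> pick v7 -> 31
READ b @v4: history=[(6, 13)] -> no version <= 4 -> NONE
v10: WRITE b=21  (b history now [(6, 13), (10, 21)])
v11: WRITE d=17  (d history now [(1, 14), (8, 19), (9, 30), (11, 17)])
v12: WRITE b=16  (b history now [(6, 13), (10, 21), (12, 16)])
READ b @v12: history=[(6, 13), (10, 21), (12, 16)] -> pick v12 -> 16
v13: WRITE a=23  (a history now [(2, 29), (3, 16), (13, 23)])
READ c @v12: history=[(4, 22), (5, 19), (7, 31)] -> pick v7 -> 31
v14: WRITE a=21  (a history now [(2, 29), (3, 16), (13, 23), (14, 21)])
READ c @v11: history=[(4, 22), (5, 19), (7, 31)] -> pick v7 -> 31
v15: WRITE a=7  (a history now [(2, 29), (3, 16), (13, 23), (14, 21), (15, 7)])
READ d @v15: history=[(1, 14), (8, 19), (9, 30), (11, 17)] -> pick v11 -> 17
v16: WRITE b=17  (b history now [(6, 13), (10, 21), (12, 16), (16, 17)])
v17: WRITE c=33  (c history now [(4, 22), (5, 19), (7, 31), (17, 33)])
READ a @v7: history=[(2, 29), (3, 16), (13, 23), (14, 21), (15, 7)] -> pick v3 -> 16
READ b @v16: history=[(6, 13), (10, 21), (12, 16), (16, 17)] -> pick v16 -> 17
READ b @v16: history=[(6, 13), (10, 21), (12, 16), (16, 17)] -> pick v16 -> 17
v18: WRITE a=18  (a history now [(2, 29), (3, 16), (13, 23), (14, 21), (15, 7), (18, 18)])
v19: WRITE d=30  (d history now [(1, 14), (8, 19), (9, 30), (11, 17), (19, 30)])
v20: WRITE b=8  (b history now [(6, 13), (10, 21), (12, 16), (16, 17), (20, 8)])
v21: WRITE d=7  (d history now [(1, 14), (8, 19), (9, 30), (11, 17), (19, 30), (21, 7)])
v22: WRITE a=26  (a history now [(2, 29), (3, 16), (13, 23), (14, 21), (15, 7), (18, 18), (22, 26)])
READ c @v5: history=[(4, 22), (5, 19), (7, 31), (17, 33)] -> pick v5 -> 19
Read results in order: ['14', 'NONE', '31', 'NONE', '16', '31', '31', '17', '16', '17', '17', '19']
NONE count = 2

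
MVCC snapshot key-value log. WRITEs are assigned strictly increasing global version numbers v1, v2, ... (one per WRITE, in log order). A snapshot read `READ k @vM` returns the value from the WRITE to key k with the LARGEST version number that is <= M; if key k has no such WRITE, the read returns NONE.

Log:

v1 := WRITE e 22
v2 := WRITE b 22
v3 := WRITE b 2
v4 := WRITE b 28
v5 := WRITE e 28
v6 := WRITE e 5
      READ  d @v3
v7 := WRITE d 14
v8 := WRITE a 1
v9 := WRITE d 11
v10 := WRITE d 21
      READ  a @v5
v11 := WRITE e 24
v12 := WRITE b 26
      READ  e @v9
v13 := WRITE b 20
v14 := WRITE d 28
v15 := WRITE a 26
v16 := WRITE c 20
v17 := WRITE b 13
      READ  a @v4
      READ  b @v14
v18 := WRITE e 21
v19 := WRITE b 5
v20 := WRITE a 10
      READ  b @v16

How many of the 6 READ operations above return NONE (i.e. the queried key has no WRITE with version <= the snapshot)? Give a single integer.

v1: WRITE e=22  (e history now [(1, 22)])
v2: WRITE b=22  (b history now [(2, 22)])
v3: WRITE b=2  (b history now [(2, 22), (3, 2)])
v4: WRITE b=28  (b history now [(2, 22), (3, 2), (4, 28)])
v5: WRITE e=28  (e history now [(1, 22), (5, 28)])
v6: WRITE e=5  (e history now [(1, 22), (5, 28), (6, 5)])
READ d @v3: history=[] -> no version <= 3 -> NONE
v7: WRITE d=14  (d history now [(7, 14)])
v8: WRITE a=1  (a history now [(8, 1)])
v9: WRITE d=11  (d history now [(7, 14), (9, 11)])
v10: WRITE d=21  (d history now [(7, 14), (9, 11), (10, 21)])
READ a @v5: history=[(8, 1)] -> no version <= 5 -> NONE
v11: WRITE e=24  (e history now [(1, 22), (5, 28), (6, 5), (11, 24)])
v12: WRITE b=26  (b history now [(2, 22), (3, 2), (4, 28), (12, 26)])
READ e @v9: history=[(1, 22), (5, 28), (6, 5), (11, 24)] -> pick v6 -> 5
v13: WRITE b=20  (b history now [(2, 22), (3, 2), (4, 28), (12, 26), (13, 20)])
v14: WRITE d=28  (d history now [(7, 14), (9, 11), (10, 21), (14, 28)])
v15: WRITE a=26  (a history now [(8, 1), (15, 26)])
v16: WRITE c=20  (c history now [(16, 20)])
v17: WRITE b=13  (b history now [(2, 22), (3, 2), (4, 28), (12, 26), (13, 20), (17, 13)])
READ a @v4: history=[(8, 1), (15, 26)] -> no version <= 4 -> NONE
READ b @v14: history=[(2, 22), (3, 2), (4, 28), (12, 26), (13, 20), (17, 13)] -> pick v13 -> 20
v18: WRITE e=21  (e history now [(1, 22), (5, 28), (6, 5), (11, 24), (18, 21)])
v19: WRITE b=5  (b history now [(2, 22), (3, 2), (4, 28), (12, 26), (13, 20), (17, 13), (19, 5)])
v20: WRITE a=10  (a history now [(8, 1), (15, 26), (20, 10)])
READ b @v16: history=[(2, 22), (3, 2), (4, 28), (12, 26), (13, 20), (17, 13), (19, 5)] -> pick v13 -> 20
Read results in order: ['NONE', 'NONE', '5', 'NONE', '20', '20']
NONE count = 3

Answer: 3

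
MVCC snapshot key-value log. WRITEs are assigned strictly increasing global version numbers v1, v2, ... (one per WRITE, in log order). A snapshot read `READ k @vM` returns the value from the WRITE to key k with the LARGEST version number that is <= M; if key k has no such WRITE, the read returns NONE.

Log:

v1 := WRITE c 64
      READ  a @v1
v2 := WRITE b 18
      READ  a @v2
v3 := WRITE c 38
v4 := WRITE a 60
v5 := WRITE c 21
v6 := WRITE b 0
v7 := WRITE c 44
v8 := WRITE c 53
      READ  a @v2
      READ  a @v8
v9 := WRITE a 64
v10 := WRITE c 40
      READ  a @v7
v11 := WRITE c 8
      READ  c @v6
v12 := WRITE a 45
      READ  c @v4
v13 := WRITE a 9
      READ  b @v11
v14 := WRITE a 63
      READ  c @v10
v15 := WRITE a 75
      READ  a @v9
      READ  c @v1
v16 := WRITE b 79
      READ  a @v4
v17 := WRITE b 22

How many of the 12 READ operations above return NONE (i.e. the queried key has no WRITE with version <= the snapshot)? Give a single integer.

v1: WRITE c=64  (c history now [(1, 64)])
READ a @v1: history=[] -> no version <= 1 -> NONE
v2: WRITE b=18  (b history now [(2, 18)])
READ a @v2: history=[] -> no version <= 2 -> NONE
v3: WRITE c=38  (c history now [(1, 64), (3, 38)])
v4: WRITE a=60  (a history now [(4, 60)])
v5: WRITE c=21  (c history now [(1, 64), (3, 38), (5, 21)])
v6: WRITE b=0  (b history now [(2, 18), (6, 0)])
v7: WRITE c=44  (c history now [(1, 64), (3, 38), (5, 21), (7, 44)])
v8: WRITE c=53  (c history now [(1, 64), (3, 38), (5, 21), (7, 44), (8, 53)])
READ a @v2: history=[(4, 60)] -> no version <= 2 -> NONE
READ a @v8: history=[(4, 60)] -> pick v4 -> 60
v9: WRITE a=64  (a history now [(4, 60), (9, 64)])
v10: WRITE c=40  (c history now [(1, 64), (3, 38), (5, 21), (7, 44), (8, 53), (10, 40)])
READ a @v7: history=[(4, 60), (9, 64)] -> pick v4 -> 60
v11: WRITE c=8  (c history now [(1, 64), (3, 38), (5, 21), (7, 44), (8, 53), (10, 40), (11, 8)])
READ c @v6: history=[(1, 64), (3, 38), (5, 21), (7, 44), (8, 53), (10, 40), (11, 8)] -> pick v5 -> 21
v12: WRITE a=45  (a history now [(4, 60), (9, 64), (12, 45)])
READ c @v4: history=[(1, 64), (3, 38), (5, 21), (7, 44), (8, 53), (10, 40), (11, 8)] -> pick v3 -> 38
v13: WRITE a=9  (a history now [(4, 60), (9, 64), (12, 45), (13, 9)])
READ b @v11: history=[(2, 18), (6, 0)] -> pick v6 -> 0
v14: WRITE a=63  (a history now [(4, 60), (9, 64), (12, 45), (13, 9), (14, 63)])
READ c @v10: history=[(1, 64), (3, 38), (5, 21), (7, 44), (8, 53), (10, 40), (11, 8)] -> pick v10 -> 40
v15: WRITE a=75  (a history now [(4, 60), (9, 64), (12, 45), (13, 9), (14, 63), (15, 75)])
READ a @v9: history=[(4, 60), (9, 64), (12, 45), (13, 9), (14, 63), (15, 75)] -> pick v9 -> 64
READ c @v1: history=[(1, 64), (3, 38), (5, 21), (7, 44), (8, 53), (10, 40), (11, 8)] -> pick v1 -> 64
v16: WRITE b=79  (b history now [(2, 18), (6, 0), (16, 79)])
READ a @v4: history=[(4, 60), (9, 64), (12, 45), (13, 9), (14, 63), (15, 75)] -> pick v4 -> 60
v17: WRITE b=22  (b history now [(2, 18), (6, 0), (16, 79), (17, 22)])
Read results in order: ['NONE', 'NONE', 'NONE', '60', '60', '21', '38', '0', '40', '64', '64', '60']
NONE count = 3

Answer: 3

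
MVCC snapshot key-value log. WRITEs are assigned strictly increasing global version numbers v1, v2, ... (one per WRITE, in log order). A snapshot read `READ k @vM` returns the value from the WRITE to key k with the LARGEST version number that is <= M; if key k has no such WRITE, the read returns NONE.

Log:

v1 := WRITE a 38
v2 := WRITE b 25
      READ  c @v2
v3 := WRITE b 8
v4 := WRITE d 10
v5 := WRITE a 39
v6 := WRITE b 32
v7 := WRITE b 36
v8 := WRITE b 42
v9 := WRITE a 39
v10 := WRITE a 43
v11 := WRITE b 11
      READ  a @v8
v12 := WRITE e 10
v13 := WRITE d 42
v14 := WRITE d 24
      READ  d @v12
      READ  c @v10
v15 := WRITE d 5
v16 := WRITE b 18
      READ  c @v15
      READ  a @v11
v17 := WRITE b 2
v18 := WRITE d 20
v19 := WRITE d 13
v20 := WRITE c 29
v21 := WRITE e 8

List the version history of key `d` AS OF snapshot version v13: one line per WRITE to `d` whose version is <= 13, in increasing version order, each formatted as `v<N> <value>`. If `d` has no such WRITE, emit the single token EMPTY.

Scan writes for key=d with version <= 13:
  v1 WRITE a 38 -> skip
  v2 WRITE b 25 -> skip
  v3 WRITE b 8 -> skip
  v4 WRITE d 10 -> keep
  v5 WRITE a 39 -> skip
  v6 WRITE b 32 -> skip
  v7 WRITE b 36 -> skip
  v8 WRITE b 42 -> skip
  v9 WRITE a 39 -> skip
  v10 WRITE a 43 -> skip
  v11 WRITE b 11 -> skip
  v12 WRITE e 10 -> skip
  v13 WRITE d 42 -> keep
  v14 WRITE d 24 -> drop (> snap)
  v15 WRITE d 5 -> drop (> snap)
  v16 WRITE b 18 -> skip
  v17 WRITE b 2 -> skip
  v18 WRITE d 20 -> drop (> snap)
  v19 WRITE d 13 -> drop (> snap)
  v20 WRITE c 29 -> skip
  v21 WRITE e 8 -> skip
Collected: [(4, 10), (13, 42)]

Answer: v4 10
v13 42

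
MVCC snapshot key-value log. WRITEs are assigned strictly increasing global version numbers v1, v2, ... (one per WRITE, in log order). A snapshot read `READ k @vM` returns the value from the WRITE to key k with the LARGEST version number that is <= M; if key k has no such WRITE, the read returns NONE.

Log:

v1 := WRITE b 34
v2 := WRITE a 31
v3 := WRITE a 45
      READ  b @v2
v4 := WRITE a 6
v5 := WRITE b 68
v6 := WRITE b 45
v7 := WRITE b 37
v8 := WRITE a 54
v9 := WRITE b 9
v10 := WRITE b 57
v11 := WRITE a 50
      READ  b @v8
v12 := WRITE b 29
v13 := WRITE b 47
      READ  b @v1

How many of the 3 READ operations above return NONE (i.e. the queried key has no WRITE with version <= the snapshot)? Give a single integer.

Answer: 0

Derivation:
v1: WRITE b=34  (b history now [(1, 34)])
v2: WRITE a=31  (a history now [(2, 31)])
v3: WRITE a=45  (a history now [(2, 31), (3, 45)])
READ b @v2: history=[(1, 34)] -> pick v1 -> 34
v4: WRITE a=6  (a history now [(2, 31), (3, 45), (4, 6)])
v5: WRITE b=68  (b history now [(1, 34), (5, 68)])
v6: WRITE b=45  (b history now [(1, 34), (5, 68), (6, 45)])
v7: WRITE b=37  (b history now [(1, 34), (5, 68), (6, 45), (7, 37)])
v8: WRITE a=54  (a history now [(2, 31), (3, 45), (4, 6), (8, 54)])
v9: WRITE b=9  (b history now [(1, 34), (5, 68), (6, 45), (7, 37), (9, 9)])
v10: WRITE b=57  (b history now [(1, 34), (5, 68), (6, 45), (7, 37), (9, 9), (10, 57)])
v11: WRITE a=50  (a history now [(2, 31), (3, 45), (4, 6), (8, 54), (11, 50)])
READ b @v8: history=[(1, 34), (5, 68), (6, 45), (7, 37), (9, 9), (10, 57)] -> pick v7 -> 37
v12: WRITE b=29  (b history now [(1, 34), (5, 68), (6, 45), (7, 37), (9, 9), (10, 57), (12, 29)])
v13: WRITE b=47  (b history now [(1, 34), (5, 68), (6, 45), (7, 37), (9, 9), (10, 57), (12, 29), (13, 47)])
READ b @v1: history=[(1, 34), (5, 68), (6, 45), (7, 37), (9, 9), (10, 57), (12, 29), (13, 47)] -> pick v1 -> 34
Read results in order: ['34', '37', '34']
NONE count = 0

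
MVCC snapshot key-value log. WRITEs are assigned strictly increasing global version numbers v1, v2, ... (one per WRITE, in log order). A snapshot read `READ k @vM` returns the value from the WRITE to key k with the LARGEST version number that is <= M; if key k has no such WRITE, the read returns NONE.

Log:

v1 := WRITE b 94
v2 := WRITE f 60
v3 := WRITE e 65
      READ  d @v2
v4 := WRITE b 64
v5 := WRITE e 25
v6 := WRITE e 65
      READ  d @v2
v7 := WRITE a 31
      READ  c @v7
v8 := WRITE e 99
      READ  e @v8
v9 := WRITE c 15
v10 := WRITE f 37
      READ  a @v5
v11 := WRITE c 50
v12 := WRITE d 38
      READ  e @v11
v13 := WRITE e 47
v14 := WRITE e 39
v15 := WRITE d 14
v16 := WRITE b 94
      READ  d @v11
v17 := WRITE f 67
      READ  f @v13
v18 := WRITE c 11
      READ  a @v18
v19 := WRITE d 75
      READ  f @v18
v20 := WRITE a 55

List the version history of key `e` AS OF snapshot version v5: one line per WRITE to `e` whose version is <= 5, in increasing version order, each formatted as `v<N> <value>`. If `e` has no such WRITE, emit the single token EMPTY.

Scan writes for key=e with version <= 5:
  v1 WRITE b 94 -> skip
  v2 WRITE f 60 -> skip
  v3 WRITE e 65 -> keep
  v4 WRITE b 64 -> skip
  v5 WRITE e 25 -> keep
  v6 WRITE e 65 -> drop (> snap)
  v7 WRITE a 31 -> skip
  v8 WRITE e 99 -> drop (> snap)
  v9 WRITE c 15 -> skip
  v10 WRITE f 37 -> skip
  v11 WRITE c 50 -> skip
  v12 WRITE d 38 -> skip
  v13 WRITE e 47 -> drop (> snap)
  v14 WRITE e 39 -> drop (> snap)
  v15 WRITE d 14 -> skip
  v16 WRITE b 94 -> skip
  v17 WRITE f 67 -> skip
  v18 WRITE c 11 -> skip
  v19 WRITE d 75 -> skip
  v20 WRITE a 55 -> skip
Collected: [(3, 65), (5, 25)]

Answer: v3 65
v5 25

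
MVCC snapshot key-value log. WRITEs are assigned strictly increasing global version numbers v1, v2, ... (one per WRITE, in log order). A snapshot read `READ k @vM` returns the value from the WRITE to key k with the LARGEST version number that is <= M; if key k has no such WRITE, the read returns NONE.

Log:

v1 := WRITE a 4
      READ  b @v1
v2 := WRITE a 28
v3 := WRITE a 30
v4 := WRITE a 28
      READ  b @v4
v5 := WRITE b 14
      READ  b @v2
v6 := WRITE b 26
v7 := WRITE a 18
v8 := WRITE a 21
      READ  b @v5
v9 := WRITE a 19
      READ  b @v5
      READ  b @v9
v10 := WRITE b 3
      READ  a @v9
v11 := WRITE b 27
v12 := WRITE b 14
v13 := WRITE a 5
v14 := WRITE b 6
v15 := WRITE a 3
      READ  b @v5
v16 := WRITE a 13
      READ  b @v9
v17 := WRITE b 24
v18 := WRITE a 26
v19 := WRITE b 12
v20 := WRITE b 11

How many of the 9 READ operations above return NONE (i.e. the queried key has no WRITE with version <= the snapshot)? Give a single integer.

v1: WRITE a=4  (a history now [(1, 4)])
READ b @v1: history=[] -> no version <= 1 -> NONE
v2: WRITE a=28  (a history now [(1, 4), (2, 28)])
v3: WRITE a=30  (a history now [(1, 4), (2, 28), (3, 30)])
v4: WRITE a=28  (a history now [(1, 4), (2, 28), (3, 30), (4, 28)])
READ b @v4: history=[] -> no version <= 4 -> NONE
v5: WRITE b=14  (b history now [(5, 14)])
READ b @v2: history=[(5, 14)] -> no version <= 2 -> NONE
v6: WRITE b=26  (b history now [(5, 14), (6, 26)])
v7: WRITE a=18  (a history now [(1, 4), (2, 28), (3, 30), (4, 28), (7, 18)])
v8: WRITE a=21  (a history now [(1, 4), (2, 28), (3, 30), (4, 28), (7, 18), (8, 21)])
READ b @v5: history=[(5, 14), (6, 26)] -> pick v5 -> 14
v9: WRITE a=19  (a history now [(1, 4), (2, 28), (3, 30), (4, 28), (7, 18), (8, 21), (9, 19)])
READ b @v5: history=[(5, 14), (6, 26)] -> pick v5 -> 14
READ b @v9: history=[(5, 14), (6, 26)] -> pick v6 -> 26
v10: WRITE b=3  (b history now [(5, 14), (6, 26), (10, 3)])
READ a @v9: history=[(1, 4), (2, 28), (3, 30), (4, 28), (7, 18), (8, 21), (9, 19)] -> pick v9 -> 19
v11: WRITE b=27  (b history now [(5, 14), (6, 26), (10, 3), (11, 27)])
v12: WRITE b=14  (b history now [(5, 14), (6, 26), (10, 3), (11, 27), (12, 14)])
v13: WRITE a=5  (a history now [(1, 4), (2, 28), (3, 30), (4, 28), (7, 18), (8, 21), (9, 19), (13, 5)])
v14: WRITE b=6  (b history now [(5, 14), (6, 26), (10, 3), (11, 27), (12, 14), (14, 6)])
v15: WRITE a=3  (a history now [(1, 4), (2, 28), (3, 30), (4, 28), (7, 18), (8, 21), (9, 19), (13, 5), (15, 3)])
READ b @v5: history=[(5, 14), (6, 26), (10, 3), (11, 27), (12, 14), (14, 6)] -> pick v5 -> 14
v16: WRITE a=13  (a history now [(1, 4), (2, 28), (3, 30), (4, 28), (7, 18), (8, 21), (9, 19), (13, 5), (15, 3), (16, 13)])
READ b @v9: history=[(5, 14), (6, 26), (10, 3), (11, 27), (12, 14), (14, 6)] -> pick v6 -> 26
v17: WRITE b=24  (b history now [(5, 14), (6, 26), (10, 3), (11, 27), (12, 14), (14, 6), (17, 24)])
v18: WRITE a=26  (a history now [(1, 4), (2, 28), (3, 30), (4, 28), (7, 18), (8, 21), (9, 19), (13, 5), (15, 3), (16, 13), (18, 26)])
v19: WRITE b=12  (b history now [(5, 14), (6, 26), (10, 3), (11, 27), (12, 14), (14, 6), (17, 24), (19, 12)])
v20: WRITE b=11  (b history now [(5, 14), (6, 26), (10, 3), (11, 27), (12, 14), (14, 6), (17, 24), (19, 12), (20, 11)])
Read results in order: ['NONE', 'NONE', 'NONE', '14', '14', '26', '19', '14', '26']
NONE count = 3

Answer: 3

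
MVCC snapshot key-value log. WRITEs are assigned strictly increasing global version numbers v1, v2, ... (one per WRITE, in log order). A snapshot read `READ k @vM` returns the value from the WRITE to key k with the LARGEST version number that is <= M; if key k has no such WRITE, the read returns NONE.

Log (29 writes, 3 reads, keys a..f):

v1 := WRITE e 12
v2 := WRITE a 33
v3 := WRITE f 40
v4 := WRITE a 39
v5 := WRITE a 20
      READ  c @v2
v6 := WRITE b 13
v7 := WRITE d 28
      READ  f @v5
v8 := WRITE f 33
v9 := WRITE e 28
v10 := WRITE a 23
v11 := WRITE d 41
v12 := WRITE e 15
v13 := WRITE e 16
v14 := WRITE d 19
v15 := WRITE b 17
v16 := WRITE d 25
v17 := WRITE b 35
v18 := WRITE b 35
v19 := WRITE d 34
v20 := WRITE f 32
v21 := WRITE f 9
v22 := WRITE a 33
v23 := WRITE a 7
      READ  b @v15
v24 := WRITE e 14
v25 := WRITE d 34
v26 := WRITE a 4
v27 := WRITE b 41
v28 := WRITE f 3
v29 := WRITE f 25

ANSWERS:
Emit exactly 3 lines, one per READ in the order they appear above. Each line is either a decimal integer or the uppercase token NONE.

v1: WRITE e=12  (e history now [(1, 12)])
v2: WRITE a=33  (a history now [(2, 33)])
v3: WRITE f=40  (f history now [(3, 40)])
v4: WRITE a=39  (a history now [(2, 33), (4, 39)])
v5: WRITE a=20  (a history now [(2, 33), (4, 39), (5, 20)])
READ c @v2: history=[] -> no version <= 2 -> NONE
v6: WRITE b=13  (b history now [(6, 13)])
v7: WRITE d=28  (d history now [(7, 28)])
READ f @v5: history=[(3, 40)] -> pick v3 -> 40
v8: WRITE f=33  (f history now [(3, 40), (8, 33)])
v9: WRITE e=28  (e history now [(1, 12), (9, 28)])
v10: WRITE a=23  (a history now [(2, 33), (4, 39), (5, 20), (10, 23)])
v11: WRITE d=41  (d history now [(7, 28), (11, 41)])
v12: WRITE e=15  (e history now [(1, 12), (9, 28), (12, 15)])
v13: WRITE e=16  (e history now [(1, 12), (9, 28), (12, 15), (13, 16)])
v14: WRITE d=19  (d history now [(7, 28), (11, 41), (14, 19)])
v15: WRITE b=17  (b history now [(6, 13), (15, 17)])
v16: WRITE d=25  (d history now [(7, 28), (11, 41), (14, 19), (16, 25)])
v17: WRITE b=35  (b history now [(6, 13), (15, 17), (17, 35)])
v18: WRITE b=35  (b history now [(6, 13), (15, 17), (17, 35), (18, 35)])
v19: WRITE d=34  (d history now [(7, 28), (11, 41), (14, 19), (16, 25), (19, 34)])
v20: WRITE f=32  (f history now [(3, 40), (8, 33), (20, 32)])
v21: WRITE f=9  (f history now [(3, 40), (8, 33), (20, 32), (21, 9)])
v22: WRITE a=33  (a history now [(2, 33), (4, 39), (5, 20), (10, 23), (22, 33)])
v23: WRITE a=7  (a history now [(2, 33), (4, 39), (5, 20), (10, 23), (22, 33), (23, 7)])
READ b @v15: history=[(6, 13), (15, 17), (17, 35), (18, 35)] -> pick v15 -> 17
v24: WRITE e=14  (e history now [(1, 12), (9, 28), (12, 15), (13, 16), (24, 14)])
v25: WRITE d=34  (d history now [(7, 28), (11, 41), (14, 19), (16, 25), (19, 34), (25, 34)])
v26: WRITE a=4  (a history now [(2, 33), (4, 39), (5, 20), (10, 23), (22, 33), (23, 7), (26, 4)])
v27: WRITE b=41  (b history now [(6, 13), (15, 17), (17, 35), (18, 35), (27, 41)])
v28: WRITE f=3  (f history now [(3, 40), (8, 33), (20, 32), (21, 9), (28, 3)])
v29: WRITE f=25  (f history now [(3, 40), (8, 33), (20, 32), (21, 9), (28, 3), (29, 25)])

Answer: NONE
40
17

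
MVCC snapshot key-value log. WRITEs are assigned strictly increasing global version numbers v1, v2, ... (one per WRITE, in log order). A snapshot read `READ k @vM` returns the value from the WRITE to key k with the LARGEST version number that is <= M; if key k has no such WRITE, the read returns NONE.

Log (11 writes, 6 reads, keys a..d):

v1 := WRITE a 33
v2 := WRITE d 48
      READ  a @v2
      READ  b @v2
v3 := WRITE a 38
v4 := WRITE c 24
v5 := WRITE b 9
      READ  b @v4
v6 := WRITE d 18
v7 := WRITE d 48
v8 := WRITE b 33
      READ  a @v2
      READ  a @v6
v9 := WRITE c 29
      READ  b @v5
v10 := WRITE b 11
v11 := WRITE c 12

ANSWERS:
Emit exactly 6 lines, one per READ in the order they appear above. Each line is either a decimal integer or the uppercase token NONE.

Answer: 33
NONE
NONE
33
38
9

Derivation:
v1: WRITE a=33  (a history now [(1, 33)])
v2: WRITE d=48  (d history now [(2, 48)])
READ a @v2: history=[(1, 33)] -> pick v1 -> 33
READ b @v2: history=[] -> no version <= 2 -> NONE
v3: WRITE a=38  (a history now [(1, 33), (3, 38)])
v4: WRITE c=24  (c history now [(4, 24)])
v5: WRITE b=9  (b history now [(5, 9)])
READ b @v4: history=[(5, 9)] -> no version <= 4 -> NONE
v6: WRITE d=18  (d history now [(2, 48), (6, 18)])
v7: WRITE d=48  (d history now [(2, 48), (6, 18), (7, 48)])
v8: WRITE b=33  (b history now [(5, 9), (8, 33)])
READ a @v2: history=[(1, 33), (3, 38)] -> pick v1 -> 33
READ a @v6: history=[(1, 33), (3, 38)] -> pick v3 -> 38
v9: WRITE c=29  (c history now [(4, 24), (9, 29)])
READ b @v5: history=[(5, 9), (8, 33)] -> pick v5 -> 9
v10: WRITE b=11  (b history now [(5, 9), (8, 33), (10, 11)])
v11: WRITE c=12  (c history now [(4, 24), (9, 29), (11, 12)])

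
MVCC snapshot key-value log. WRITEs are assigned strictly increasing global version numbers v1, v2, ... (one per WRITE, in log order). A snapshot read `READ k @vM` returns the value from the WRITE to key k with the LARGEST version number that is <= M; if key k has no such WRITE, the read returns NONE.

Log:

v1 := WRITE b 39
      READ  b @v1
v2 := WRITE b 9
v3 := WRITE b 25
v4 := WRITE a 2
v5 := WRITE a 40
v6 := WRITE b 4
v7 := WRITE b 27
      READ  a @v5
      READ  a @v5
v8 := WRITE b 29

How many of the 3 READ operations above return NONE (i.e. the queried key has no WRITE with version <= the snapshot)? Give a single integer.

Answer: 0

Derivation:
v1: WRITE b=39  (b history now [(1, 39)])
READ b @v1: history=[(1, 39)] -> pick v1 -> 39
v2: WRITE b=9  (b history now [(1, 39), (2, 9)])
v3: WRITE b=25  (b history now [(1, 39), (2, 9), (3, 25)])
v4: WRITE a=2  (a history now [(4, 2)])
v5: WRITE a=40  (a history now [(4, 2), (5, 40)])
v6: WRITE b=4  (b history now [(1, 39), (2, 9), (3, 25), (6, 4)])
v7: WRITE b=27  (b history now [(1, 39), (2, 9), (3, 25), (6, 4), (7, 27)])
READ a @v5: history=[(4, 2), (5, 40)] -> pick v5 -> 40
READ a @v5: history=[(4, 2), (5, 40)] -> pick v5 -> 40
v8: WRITE b=29  (b history now [(1, 39), (2, 9), (3, 25), (6, 4), (7, 27), (8, 29)])
Read results in order: ['39', '40', '40']
NONE count = 0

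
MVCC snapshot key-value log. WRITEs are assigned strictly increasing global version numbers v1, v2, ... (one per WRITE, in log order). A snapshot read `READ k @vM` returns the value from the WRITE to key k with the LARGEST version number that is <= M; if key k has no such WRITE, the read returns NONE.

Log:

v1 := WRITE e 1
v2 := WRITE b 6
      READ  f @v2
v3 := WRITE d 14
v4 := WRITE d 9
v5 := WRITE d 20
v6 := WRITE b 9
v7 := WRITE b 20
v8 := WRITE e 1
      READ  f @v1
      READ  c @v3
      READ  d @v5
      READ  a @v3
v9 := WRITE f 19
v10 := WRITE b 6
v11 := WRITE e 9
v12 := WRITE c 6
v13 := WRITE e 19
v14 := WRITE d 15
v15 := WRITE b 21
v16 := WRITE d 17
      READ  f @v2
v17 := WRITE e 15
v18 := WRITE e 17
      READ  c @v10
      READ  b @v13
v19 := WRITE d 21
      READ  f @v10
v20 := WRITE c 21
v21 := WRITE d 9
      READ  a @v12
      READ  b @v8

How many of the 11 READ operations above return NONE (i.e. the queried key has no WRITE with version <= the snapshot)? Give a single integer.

v1: WRITE e=1  (e history now [(1, 1)])
v2: WRITE b=6  (b history now [(2, 6)])
READ f @v2: history=[] -> no version <= 2 -> NONE
v3: WRITE d=14  (d history now [(3, 14)])
v4: WRITE d=9  (d history now [(3, 14), (4, 9)])
v5: WRITE d=20  (d history now [(3, 14), (4, 9), (5, 20)])
v6: WRITE b=9  (b history now [(2, 6), (6, 9)])
v7: WRITE b=20  (b history now [(2, 6), (6, 9), (7, 20)])
v8: WRITE e=1  (e history now [(1, 1), (8, 1)])
READ f @v1: history=[] -> no version <= 1 -> NONE
READ c @v3: history=[] -> no version <= 3 -> NONE
READ d @v5: history=[(3, 14), (4, 9), (5, 20)] -> pick v5 -> 20
READ a @v3: history=[] -> no version <= 3 -> NONE
v9: WRITE f=19  (f history now [(9, 19)])
v10: WRITE b=6  (b history now [(2, 6), (6, 9), (7, 20), (10, 6)])
v11: WRITE e=9  (e history now [(1, 1), (8, 1), (11, 9)])
v12: WRITE c=6  (c history now [(12, 6)])
v13: WRITE e=19  (e history now [(1, 1), (8, 1), (11, 9), (13, 19)])
v14: WRITE d=15  (d history now [(3, 14), (4, 9), (5, 20), (14, 15)])
v15: WRITE b=21  (b history now [(2, 6), (6, 9), (7, 20), (10, 6), (15, 21)])
v16: WRITE d=17  (d history now [(3, 14), (4, 9), (5, 20), (14, 15), (16, 17)])
READ f @v2: history=[(9, 19)] -> no version <= 2 -> NONE
v17: WRITE e=15  (e history now [(1, 1), (8, 1), (11, 9), (13, 19), (17, 15)])
v18: WRITE e=17  (e history now [(1, 1), (8, 1), (11, 9), (13, 19), (17, 15), (18, 17)])
READ c @v10: history=[(12, 6)] -> no version <= 10 -> NONE
READ b @v13: history=[(2, 6), (6, 9), (7, 20), (10, 6), (15, 21)] -> pick v10 -> 6
v19: WRITE d=21  (d history now [(3, 14), (4, 9), (5, 20), (14, 15), (16, 17), (19, 21)])
READ f @v10: history=[(9, 19)] -> pick v9 -> 19
v20: WRITE c=21  (c history now [(12, 6), (20, 21)])
v21: WRITE d=9  (d history now [(3, 14), (4, 9), (5, 20), (14, 15), (16, 17), (19, 21), (21, 9)])
READ a @v12: history=[] -> no version <= 12 -> NONE
READ b @v8: history=[(2, 6), (6, 9), (7, 20), (10, 6), (15, 21)] -> pick v7 -> 20
Read results in order: ['NONE', 'NONE', 'NONE', '20', 'NONE', 'NONE', 'NONE', '6', '19', 'NONE', '20']
NONE count = 7

Answer: 7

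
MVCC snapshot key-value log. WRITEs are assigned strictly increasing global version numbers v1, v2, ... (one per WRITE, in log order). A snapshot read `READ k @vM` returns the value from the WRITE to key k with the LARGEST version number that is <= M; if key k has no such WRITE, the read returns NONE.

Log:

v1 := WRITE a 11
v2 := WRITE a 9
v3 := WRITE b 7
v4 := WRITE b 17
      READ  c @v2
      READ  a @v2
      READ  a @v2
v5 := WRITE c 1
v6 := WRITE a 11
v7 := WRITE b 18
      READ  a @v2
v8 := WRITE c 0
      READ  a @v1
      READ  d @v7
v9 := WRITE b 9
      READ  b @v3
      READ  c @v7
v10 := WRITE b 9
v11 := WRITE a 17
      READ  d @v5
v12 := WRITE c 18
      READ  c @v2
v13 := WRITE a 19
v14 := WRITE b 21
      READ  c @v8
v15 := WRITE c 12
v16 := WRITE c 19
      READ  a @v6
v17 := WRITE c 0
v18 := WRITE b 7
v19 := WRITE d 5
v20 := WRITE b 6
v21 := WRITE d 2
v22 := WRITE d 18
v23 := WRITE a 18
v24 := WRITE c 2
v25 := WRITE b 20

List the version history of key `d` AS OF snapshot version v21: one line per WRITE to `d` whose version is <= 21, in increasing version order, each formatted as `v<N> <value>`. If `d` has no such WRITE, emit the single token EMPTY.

Scan writes for key=d with version <= 21:
  v1 WRITE a 11 -> skip
  v2 WRITE a 9 -> skip
  v3 WRITE b 7 -> skip
  v4 WRITE b 17 -> skip
  v5 WRITE c 1 -> skip
  v6 WRITE a 11 -> skip
  v7 WRITE b 18 -> skip
  v8 WRITE c 0 -> skip
  v9 WRITE b 9 -> skip
  v10 WRITE b 9 -> skip
  v11 WRITE a 17 -> skip
  v12 WRITE c 18 -> skip
  v13 WRITE a 19 -> skip
  v14 WRITE b 21 -> skip
  v15 WRITE c 12 -> skip
  v16 WRITE c 19 -> skip
  v17 WRITE c 0 -> skip
  v18 WRITE b 7 -> skip
  v19 WRITE d 5 -> keep
  v20 WRITE b 6 -> skip
  v21 WRITE d 2 -> keep
  v22 WRITE d 18 -> drop (> snap)
  v23 WRITE a 18 -> skip
  v24 WRITE c 2 -> skip
  v25 WRITE b 20 -> skip
Collected: [(19, 5), (21, 2)]

Answer: v19 5
v21 2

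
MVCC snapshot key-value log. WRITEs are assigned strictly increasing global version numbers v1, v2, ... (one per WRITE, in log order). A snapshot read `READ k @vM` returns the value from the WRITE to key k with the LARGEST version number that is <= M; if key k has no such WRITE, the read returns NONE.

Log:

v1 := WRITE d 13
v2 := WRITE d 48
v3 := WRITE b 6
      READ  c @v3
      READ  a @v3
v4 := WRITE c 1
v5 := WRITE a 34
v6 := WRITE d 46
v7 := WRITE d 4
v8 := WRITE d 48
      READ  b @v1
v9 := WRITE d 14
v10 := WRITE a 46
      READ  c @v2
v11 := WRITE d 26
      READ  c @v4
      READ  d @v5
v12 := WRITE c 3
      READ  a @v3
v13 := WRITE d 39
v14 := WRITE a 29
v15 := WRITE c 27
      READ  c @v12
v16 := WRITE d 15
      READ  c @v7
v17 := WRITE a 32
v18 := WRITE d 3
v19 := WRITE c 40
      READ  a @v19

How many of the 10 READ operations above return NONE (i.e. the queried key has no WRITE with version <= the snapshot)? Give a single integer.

v1: WRITE d=13  (d history now [(1, 13)])
v2: WRITE d=48  (d history now [(1, 13), (2, 48)])
v3: WRITE b=6  (b history now [(3, 6)])
READ c @v3: history=[] -> no version <= 3 -> NONE
READ a @v3: history=[] -> no version <= 3 -> NONE
v4: WRITE c=1  (c history now [(4, 1)])
v5: WRITE a=34  (a history now [(5, 34)])
v6: WRITE d=46  (d history now [(1, 13), (2, 48), (6, 46)])
v7: WRITE d=4  (d history now [(1, 13), (2, 48), (6, 46), (7, 4)])
v8: WRITE d=48  (d history now [(1, 13), (2, 48), (6, 46), (7, 4), (8, 48)])
READ b @v1: history=[(3, 6)] -> no version <= 1 -> NONE
v9: WRITE d=14  (d history now [(1, 13), (2, 48), (6, 46), (7, 4), (8, 48), (9, 14)])
v10: WRITE a=46  (a history now [(5, 34), (10, 46)])
READ c @v2: history=[(4, 1)] -> no version <= 2 -> NONE
v11: WRITE d=26  (d history now [(1, 13), (2, 48), (6, 46), (7, 4), (8, 48), (9, 14), (11, 26)])
READ c @v4: history=[(4, 1)] -> pick v4 -> 1
READ d @v5: history=[(1, 13), (2, 48), (6, 46), (7, 4), (8, 48), (9, 14), (11, 26)] -> pick v2 -> 48
v12: WRITE c=3  (c history now [(4, 1), (12, 3)])
READ a @v3: history=[(5, 34), (10, 46)] -> no version <= 3 -> NONE
v13: WRITE d=39  (d history now [(1, 13), (2, 48), (6, 46), (7, 4), (8, 48), (9, 14), (11, 26), (13, 39)])
v14: WRITE a=29  (a history now [(5, 34), (10, 46), (14, 29)])
v15: WRITE c=27  (c history now [(4, 1), (12, 3), (15, 27)])
READ c @v12: history=[(4, 1), (12, 3), (15, 27)] -> pick v12 -> 3
v16: WRITE d=15  (d history now [(1, 13), (2, 48), (6, 46), (7, 4), (8, 48), (9, 14), (11, 26), (13, 39), (16, 15)])
READ c @v7: history=[(4, 1), (12, 3), (15, 27)] -> pick v4 -> 1
v17: WRITE a=32  (a history now [(5, 34), (10, 46), (14, 29), (17, 32)])
v18: WRITE d=3  (d history now [(1, 13), (2, 48), (6, 46), (7, 4), (8, 48), (9, 14), (11, 26), (13, 39), (16, 15), (18, 3)])
v19: WRITE c=40  (c history now [(4, 1), (12, 3), (15, 27), (19, 40)])
READ a @v19: history=[(5, 34), (10, 46), (14, 29), (17, 32)] -> pick v17 -> 32
Read results in order: ['NONE', 'NONE', 'NONE', 'NONE', '1', '48', 'NONE', '3', '1', '32']
NONE count = 5

Answer: 5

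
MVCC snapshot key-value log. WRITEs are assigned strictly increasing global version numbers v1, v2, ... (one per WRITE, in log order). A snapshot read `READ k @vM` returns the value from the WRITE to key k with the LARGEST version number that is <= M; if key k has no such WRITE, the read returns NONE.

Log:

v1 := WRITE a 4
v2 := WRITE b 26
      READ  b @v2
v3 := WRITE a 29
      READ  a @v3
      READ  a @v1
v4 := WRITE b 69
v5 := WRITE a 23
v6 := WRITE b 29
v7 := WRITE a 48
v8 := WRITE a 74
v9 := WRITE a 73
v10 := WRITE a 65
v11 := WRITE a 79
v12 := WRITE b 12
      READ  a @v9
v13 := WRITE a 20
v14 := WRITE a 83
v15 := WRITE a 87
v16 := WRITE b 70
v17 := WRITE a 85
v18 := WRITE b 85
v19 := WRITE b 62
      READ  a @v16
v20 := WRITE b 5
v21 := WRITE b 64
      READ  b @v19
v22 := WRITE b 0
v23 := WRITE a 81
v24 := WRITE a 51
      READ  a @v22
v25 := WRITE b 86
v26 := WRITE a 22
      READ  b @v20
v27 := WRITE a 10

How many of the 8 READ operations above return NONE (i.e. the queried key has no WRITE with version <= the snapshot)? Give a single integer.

Answer: 0

Derivation:
v1: WRITE a=4  (a history now [(1, 4)])
v2: WRITE b=26  (b history now [(2, 26)])
READ b @v2: history=[(2, 26)] -> pick v2 -> 26
v3: WRITE a=29  (a history now [(1, 4), (3, 29)])
READ a @v3: history=[(1, 4), (3, 29)] -> pick v3 -> 29
READ a @v1: history=[(1, 4), (3, 29)] -> pick v1 -> 4
v4: WRITE b=69  (b history now [(2, 26), (4, 69)])
v5: WRITE a=23  (a history now [(1, 4), (3, 29), (5, 23)])
v6: WRITE b=29  (b history now [(2, 26), (4, 69), (6, 29)])
v7: WRITE a=48  (a history now [(1, 4), (3, 29), (5, 23), (7, 48)])
v8: WRITE a=74  (a history now [(1, 4), (3, 29), (5, 23), (7, 48), (8, 74)])
v9: WRITE a=73  (a history now [(1, 4), (3, 29), (5, 23), (7, 48), (8, 74), (9, 73)])
v10: WRITE a=65  (a history now [(1, 4), (3, 29), (5, 23), (7, 48), (8, 74), (9, 73), (10, 65)])
v11: WRITE a=79  (a history now [(1, 4), (3, 29), (5, 23), (7, 48), (8, 74), (9, 73), (10, 65), (11, 79)])
v12: WRITE b=12  (b history now [(2, 26), (4, 69), (6, 29), (12, 12)])
READ a @v9: history=[(1, 4), (3, 29), (5, 23), (7, 48), (8, 74), (9, 73), (10, 65), (11, 79)] -> pick v9 -> 73
v13: WRITE a=20  (a history now [(1, 4), (3, 29), (5, 23), (7, 48), (8, 74), (9, 73), (10, 65), (11, 79), (13, 20)])
v14: WRITE a=83  (a history now [(1, 4), (3, 29), (5, 23), (7, 48), (8, 74), (9, 73), (10, 65), (11, 79), (13, 20), (14, 83)])
v15: WRITE a=87  (a history now [(1, 4), (3, 29), (5, 23), (7, 48), (8, 74), (9, 73), (10, 65), (11, 79), (13, 20), (14, 83), (15, 87)])
v16: WRITE b=70  (b history now [(2, 26), (4, 69), (6, 29), (12, 12), (16, 70)])
v17: WRITE a=85  (a history now [(1, 4), (3, 29), (5, 23), (7, 48), (8, 74), (9, 73), (10, 65), (11, 79), (13, 20), (14, 83), (15, 87), (17, 85)])
v18: WRITE b=85  (b history now [(2, 26), (4, 69), (6, 29), (12, 12), (16, 70), (18, 85)])
v19: WRITE b=62  (b history now [(2, 26), (4, 69), (6, 29), (12, 12), (16, 70), (18, 85), (19, 62)])
READ a @v16: history=[(1, 4), (3, 29), (5, 23), (7, 48), (8, 74), (9, 73), (10, 65), (11, 79), (13, 20), (14, 83), (15, 87), (17, 85)] -> pick v15 -> 87
v20: WRITE b=5  (b history now [(2, 26), (4, 69), (6, 29), (12, 12), (16, 70), (18, 85), (19, 62), (20, 5)])
v21: WRITE b=64  (b history now [(2, 26), (4, 69), (6, 29), (12, 12), (16, 70), (18, 85), (19, 62), (20, 5), (21, 64)])
READ b @v19: history=[(2, 26), (4, 69), (6, 29), (12, 12), (16, 70), (18, 85), (19, 62), (20, 5), (21, 64)] -> pick v19 -> 62
v22: WRITE b=0  (b history now [(2, 26), (4, 69), (6, 29), (12, 12), (16, 70), (18, 85), (19, 62), (20, 5), (21, 64), (22, 0)])
v23: WRITE a=81  (a history now [(1, 4), (3, 29), (5, 23), (7, 48), (8, 74), (9, 73), (10, 65), (11, 79), (13, 20), (14, 83), (15, 87), (17, 85), (23, 81)])
v24: WRITE a=51  (a history now [(1, 4), (3, 29), (5, 23), (7, 48), (8, 74), (9, 73), (10, 65), (11, 79), (13, 20), (14, 83), (15, 87), (17, 85), (23, 81), (24, 51)])
READ a @v22: history=[(1, 4), (3, 29), (5, 23), (7, 48), (8, 74), (9, 73), (10, 65), (11, 79), (13, 20), (14, 83), (15, 87), (17, 85), (23, 81), (24, 51)] -> pick v17 -> 85
v25: WRITE b=86  (b history now [(2, 26), (4, 69), (6, 29), (12, 12), (16, 70), (18, 85), (19, 62), (20, 5), (21, 64), (22, 0), (25, 86)])
v26: WRITE a=22  (a history now [(1, 4), (3, 29), (5, 23), (7, 48), (8, 74), (9, 73), (10, 65), (11, 79), (13, 20), (14, 83), (15, 87), (17, 85), (23, 81), (24, 51), (26, 22)])
READ b @v20: history=[(2, 26), (4, 69), (6, 29), (12, 12), (16, 70), (18, 85), (19, 62), (20, 5), (21, 64), (22, 0), (25, 86)] -> pick v20 -> 5
v27: WRITE a=10  (a history now [(1, 4), (3, 29), (5, 23), (7, 48), (8, 74), (9, 73), (10, 65), (11, 79), (13, 20), (14, 83), (15, 87), (17, 85), (23, 81), (24, 51), (26, 22), (27, 10)])
Read results in order: ['26', '29', '4', '73', '87', '62', '85', '5']
NONE count = 0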